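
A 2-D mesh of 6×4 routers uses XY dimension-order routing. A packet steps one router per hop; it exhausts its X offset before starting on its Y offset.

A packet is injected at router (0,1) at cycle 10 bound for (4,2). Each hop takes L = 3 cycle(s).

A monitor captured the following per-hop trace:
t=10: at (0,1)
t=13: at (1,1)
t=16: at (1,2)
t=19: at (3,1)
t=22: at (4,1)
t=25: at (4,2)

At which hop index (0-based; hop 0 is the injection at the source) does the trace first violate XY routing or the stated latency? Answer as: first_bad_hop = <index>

first_bad_hop = 2

hop 1: step (+1,+0), +3 cyc — ok
hop 2: step (+0,+1), +3 cyc — BAD: Y-move but x=1≠4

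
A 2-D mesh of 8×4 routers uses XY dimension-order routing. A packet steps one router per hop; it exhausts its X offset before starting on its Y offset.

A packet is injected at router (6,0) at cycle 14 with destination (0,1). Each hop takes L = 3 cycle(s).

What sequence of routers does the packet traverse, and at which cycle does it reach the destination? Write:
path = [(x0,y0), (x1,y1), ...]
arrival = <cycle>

hop 0: (6,0) @ cyc 14
hop 1: (5,0) @ cyc 17  [W]
hop 2: (4,0) @ cyc 20  [W]
hop 3: (3,0) @ cyc 23  [W]
hop 4: (2,0) @ cyc 26  [W]
hop 5: (1,0) @ cyc 29  [W]
hop 6: (0,0) @ cyc 32  [W]
hop 7: (0,1) @ cyc 35  [N]

path = [(6,0), (5,0), (4,0), (3,0), (2,0), (1,0), (0,0), (0,1)]
arrival = 35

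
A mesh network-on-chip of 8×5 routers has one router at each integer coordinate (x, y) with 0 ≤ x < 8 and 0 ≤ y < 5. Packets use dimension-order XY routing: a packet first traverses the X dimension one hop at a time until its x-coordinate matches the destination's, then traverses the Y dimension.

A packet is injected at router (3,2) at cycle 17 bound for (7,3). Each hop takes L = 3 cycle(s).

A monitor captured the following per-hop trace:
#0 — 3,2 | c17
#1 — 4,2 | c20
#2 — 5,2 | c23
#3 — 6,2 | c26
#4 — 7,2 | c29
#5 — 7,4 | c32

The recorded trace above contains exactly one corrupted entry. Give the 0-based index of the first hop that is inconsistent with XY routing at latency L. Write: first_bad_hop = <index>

hop 1: step (+1,+0), +3 cyc — ok
hop 2: step (+1,+0), +3 cyc — ok
hop 3: step (+1,+0), +3 cyc — ok
hop 4: step (+1,+0), +3 cyc — ok
hop 5: step (+0,+2), +3 cyc — BAD: non-unit step

first_bad_hop = 5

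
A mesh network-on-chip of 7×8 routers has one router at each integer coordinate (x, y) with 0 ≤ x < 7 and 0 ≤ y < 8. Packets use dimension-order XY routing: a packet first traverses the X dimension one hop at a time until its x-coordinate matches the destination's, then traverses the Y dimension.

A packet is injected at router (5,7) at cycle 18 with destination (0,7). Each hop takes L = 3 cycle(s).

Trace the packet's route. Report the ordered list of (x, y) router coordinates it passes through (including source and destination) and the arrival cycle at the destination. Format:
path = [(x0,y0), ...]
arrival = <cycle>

hop 0: (5,7) @ cyc 18
hop 1: (4,7) @ cyc 21  [W]
hop 2: (3,7) @ cyc 24  [W]
hop 3: (2,7) @ cyc 27  [W]
hop 4: (1,7) @ cyc 30  [W]
hop 5: (0,7) @ cyc 33  [W]

path = [(5,7), (4,7), (3,7), (2,7), (1,7), (0,7)]
arrival = 33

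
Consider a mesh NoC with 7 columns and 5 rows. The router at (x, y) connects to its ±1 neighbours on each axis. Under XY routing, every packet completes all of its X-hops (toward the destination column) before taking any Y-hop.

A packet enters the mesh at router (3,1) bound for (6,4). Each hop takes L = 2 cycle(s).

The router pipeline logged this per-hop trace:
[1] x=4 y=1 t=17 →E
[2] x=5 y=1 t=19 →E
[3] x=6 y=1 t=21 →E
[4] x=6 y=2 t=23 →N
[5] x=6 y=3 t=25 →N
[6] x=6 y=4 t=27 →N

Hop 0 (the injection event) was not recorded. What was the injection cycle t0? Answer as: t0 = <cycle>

cyc[1] = 17 and cyc[k] = t0 + k·L for every k.
Subtract one hop: t0 = 17 − 2 = 15.

t0 = 15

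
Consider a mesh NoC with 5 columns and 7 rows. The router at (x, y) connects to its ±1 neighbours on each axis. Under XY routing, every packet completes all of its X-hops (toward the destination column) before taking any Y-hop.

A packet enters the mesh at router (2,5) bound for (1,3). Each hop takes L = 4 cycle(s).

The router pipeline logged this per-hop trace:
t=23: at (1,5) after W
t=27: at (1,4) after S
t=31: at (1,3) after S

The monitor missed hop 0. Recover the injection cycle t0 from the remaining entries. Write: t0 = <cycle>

t0 = 19

cyc[1] = 23 and cyc[k] = t0 + k·L for every k.
Therefore t0 = 23 − L = 19.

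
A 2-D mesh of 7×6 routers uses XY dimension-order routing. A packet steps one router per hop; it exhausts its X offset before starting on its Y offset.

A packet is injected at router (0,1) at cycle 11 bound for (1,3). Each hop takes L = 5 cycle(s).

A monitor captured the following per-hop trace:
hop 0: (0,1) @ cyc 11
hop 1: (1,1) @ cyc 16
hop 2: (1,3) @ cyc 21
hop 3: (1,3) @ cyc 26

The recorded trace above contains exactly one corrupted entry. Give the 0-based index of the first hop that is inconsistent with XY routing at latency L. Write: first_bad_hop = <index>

first_bad_hop = 2

  1: Δx=+1 Δy=+0 Δt=5 [ok]
  2: Δx=+0 Δy=+2 Δt=5 [BAD: non-unit step]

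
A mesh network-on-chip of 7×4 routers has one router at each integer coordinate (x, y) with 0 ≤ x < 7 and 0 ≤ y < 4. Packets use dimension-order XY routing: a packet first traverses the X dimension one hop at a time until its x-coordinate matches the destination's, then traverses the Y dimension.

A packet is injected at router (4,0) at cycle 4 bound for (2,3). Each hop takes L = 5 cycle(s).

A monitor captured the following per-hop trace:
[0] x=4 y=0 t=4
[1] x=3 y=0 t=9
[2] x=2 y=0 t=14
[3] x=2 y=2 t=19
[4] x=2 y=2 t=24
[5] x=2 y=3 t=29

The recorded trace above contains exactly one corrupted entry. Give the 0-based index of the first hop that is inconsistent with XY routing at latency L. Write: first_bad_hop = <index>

  1: Δx=-1 Δy=+0 Δt=5 [ok]
  2: Δx=-1 Δy=+0 Δt=5 [ok]
  3: Δx=+0 Δy=+2 Δt=5 [BAD: non-unit step]

first_bad_hop = 3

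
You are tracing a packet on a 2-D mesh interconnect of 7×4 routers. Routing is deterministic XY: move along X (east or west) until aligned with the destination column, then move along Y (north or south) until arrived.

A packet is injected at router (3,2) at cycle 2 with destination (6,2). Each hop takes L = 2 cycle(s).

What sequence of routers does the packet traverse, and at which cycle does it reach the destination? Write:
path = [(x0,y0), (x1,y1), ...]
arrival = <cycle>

path = [(3,2), (4,2), (5,2), (6,2)]
arrival = 8

src (3,2)  cyc=2
E→(4,2)  cyc=4
E→(5,2)  cyc=6
E→(6,2)  cyc=8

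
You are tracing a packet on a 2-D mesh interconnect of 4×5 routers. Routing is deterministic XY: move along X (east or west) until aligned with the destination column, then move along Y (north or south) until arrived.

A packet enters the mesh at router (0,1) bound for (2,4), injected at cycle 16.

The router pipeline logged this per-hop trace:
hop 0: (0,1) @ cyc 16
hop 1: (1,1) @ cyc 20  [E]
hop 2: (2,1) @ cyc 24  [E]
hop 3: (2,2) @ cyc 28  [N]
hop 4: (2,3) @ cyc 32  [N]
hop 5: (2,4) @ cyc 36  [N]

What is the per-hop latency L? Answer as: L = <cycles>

From hop 0 (16) to hop 1 (20): +4 cycles.
Each hop adds L, hence L = 4.

L = 4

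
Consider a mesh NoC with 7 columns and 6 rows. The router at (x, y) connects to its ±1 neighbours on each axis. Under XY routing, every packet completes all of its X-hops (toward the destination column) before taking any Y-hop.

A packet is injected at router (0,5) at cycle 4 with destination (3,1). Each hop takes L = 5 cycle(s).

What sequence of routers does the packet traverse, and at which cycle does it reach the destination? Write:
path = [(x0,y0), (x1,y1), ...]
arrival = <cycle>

path = [(0,5), (1,5), (2,5), (3,5), (3,4), (3,3), (3,2), (3,1)]
arrival = 39

[0] x=0 y=5 t=4
[1] x=1 y=5 t=9 →E
[2] x=2 y=5 t=14 →E
[3] x=3 y=5 t=19 →E
[4] x=3 y=4 t=24 →S
[5] x=3 y=3 t=29 →S
[6] x=3 y=2 t=34 →S
[7] x=3 y=1 t=39 →S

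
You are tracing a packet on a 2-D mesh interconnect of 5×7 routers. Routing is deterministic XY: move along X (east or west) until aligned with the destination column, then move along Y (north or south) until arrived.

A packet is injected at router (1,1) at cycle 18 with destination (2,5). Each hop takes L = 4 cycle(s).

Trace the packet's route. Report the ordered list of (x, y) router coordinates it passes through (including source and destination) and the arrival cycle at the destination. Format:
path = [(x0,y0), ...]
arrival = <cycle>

path = [(1,1), (2,1), (2,2), (2,3), (2,4), (2,5)]
arrival = 38

src (1,1)  cyc=18
E→(2,1)  cyc=22
N→(2,2)  cyc=26
N→(2,3)  cyc=30
N→(2,4)  cyc=34
N→(2,5)  cyc=38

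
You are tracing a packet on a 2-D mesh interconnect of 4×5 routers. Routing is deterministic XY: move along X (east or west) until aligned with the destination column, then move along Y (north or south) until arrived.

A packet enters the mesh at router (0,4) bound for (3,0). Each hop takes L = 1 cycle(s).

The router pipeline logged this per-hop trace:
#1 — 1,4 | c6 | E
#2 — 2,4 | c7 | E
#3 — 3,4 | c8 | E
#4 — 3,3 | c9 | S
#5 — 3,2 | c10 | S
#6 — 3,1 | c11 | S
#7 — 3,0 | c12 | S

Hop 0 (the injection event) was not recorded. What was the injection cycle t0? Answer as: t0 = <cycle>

Hop 1 reached at cycle 6; hop k is at t0 + k·L.
Therefore t0 = 6 − L = 5.

t0 = 5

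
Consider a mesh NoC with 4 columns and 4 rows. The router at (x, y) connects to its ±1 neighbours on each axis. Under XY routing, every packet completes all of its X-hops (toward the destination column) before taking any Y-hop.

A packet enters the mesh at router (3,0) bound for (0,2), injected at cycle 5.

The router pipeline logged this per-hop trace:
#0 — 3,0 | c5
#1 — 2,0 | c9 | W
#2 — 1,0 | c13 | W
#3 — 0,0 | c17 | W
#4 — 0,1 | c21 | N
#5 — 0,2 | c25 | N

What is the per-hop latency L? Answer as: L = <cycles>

cyc[1] − cyc[0] = 9 − 5 = 4.
Each hop adds L, hence L = 4.

L = 4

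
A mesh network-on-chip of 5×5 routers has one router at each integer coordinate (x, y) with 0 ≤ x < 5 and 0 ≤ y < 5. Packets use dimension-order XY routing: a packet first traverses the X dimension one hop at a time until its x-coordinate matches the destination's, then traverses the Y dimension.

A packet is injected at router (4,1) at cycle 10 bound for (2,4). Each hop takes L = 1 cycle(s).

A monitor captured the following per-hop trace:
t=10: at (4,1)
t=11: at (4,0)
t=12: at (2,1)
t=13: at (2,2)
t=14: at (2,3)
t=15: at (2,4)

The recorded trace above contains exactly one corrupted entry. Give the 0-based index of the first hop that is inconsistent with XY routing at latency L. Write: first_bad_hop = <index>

check 1→ d=(0,-1) cyc+1: BAD: Y-move but x=4≠2

first_bad_hop = 1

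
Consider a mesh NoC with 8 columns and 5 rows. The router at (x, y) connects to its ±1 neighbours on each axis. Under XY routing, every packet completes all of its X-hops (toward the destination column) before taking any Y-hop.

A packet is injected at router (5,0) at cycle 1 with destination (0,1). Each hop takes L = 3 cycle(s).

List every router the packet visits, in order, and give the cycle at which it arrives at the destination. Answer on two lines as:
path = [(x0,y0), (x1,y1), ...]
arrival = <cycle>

path = [(5,0), (4,0), (3,0), (2,0), (1,0), (0,0), (0,1)]
arrival = 19

  0. router=(5,0) cycle=1 (inject)
  1. router=(4,0) cycle=4 dir=W
  2. router=(3,0) cycle=7 dir=W
  3. router=(2,0) cycle=10 dir=W
  4. router=(1,0) cycle=13 dir=W
  5. router=(0,0) cycle=16 dir=W
  6. router=(0,1) cycle=19 dir=N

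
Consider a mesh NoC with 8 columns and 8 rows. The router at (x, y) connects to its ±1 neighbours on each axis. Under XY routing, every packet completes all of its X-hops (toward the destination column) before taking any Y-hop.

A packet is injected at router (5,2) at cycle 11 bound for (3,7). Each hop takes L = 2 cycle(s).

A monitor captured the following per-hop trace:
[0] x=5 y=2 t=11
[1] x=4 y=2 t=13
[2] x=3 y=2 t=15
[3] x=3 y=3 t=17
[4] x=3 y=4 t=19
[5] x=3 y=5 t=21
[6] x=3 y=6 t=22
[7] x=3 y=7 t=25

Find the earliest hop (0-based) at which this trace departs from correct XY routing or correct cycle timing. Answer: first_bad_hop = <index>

first_bad_hop = 6

[1] (-1,+0) / 2c ⇒ ok
[2] (-1,+0) / 2c ⇒ ok
[3] (+0,+1) / 2c ⇒ ok
[4] (+0,+1) / 2c ⇒ ok
[5] (+0,+1) / 2c ⇒ ok
[6] (+0,+1) / 1c ⇒ BAD: Δcyc=1≠L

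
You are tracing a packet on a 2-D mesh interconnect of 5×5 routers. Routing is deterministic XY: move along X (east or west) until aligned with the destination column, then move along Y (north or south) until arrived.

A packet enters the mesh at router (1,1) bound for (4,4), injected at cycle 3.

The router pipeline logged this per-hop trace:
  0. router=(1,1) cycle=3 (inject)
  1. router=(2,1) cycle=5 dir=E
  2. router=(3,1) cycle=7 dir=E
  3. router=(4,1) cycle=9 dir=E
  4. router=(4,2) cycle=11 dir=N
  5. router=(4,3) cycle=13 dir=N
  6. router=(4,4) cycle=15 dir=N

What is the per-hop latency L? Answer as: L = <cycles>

L = 2

Δcyc across hop 0→1: 5 − 3 = 2.
Each hop adds L, hence L = 2.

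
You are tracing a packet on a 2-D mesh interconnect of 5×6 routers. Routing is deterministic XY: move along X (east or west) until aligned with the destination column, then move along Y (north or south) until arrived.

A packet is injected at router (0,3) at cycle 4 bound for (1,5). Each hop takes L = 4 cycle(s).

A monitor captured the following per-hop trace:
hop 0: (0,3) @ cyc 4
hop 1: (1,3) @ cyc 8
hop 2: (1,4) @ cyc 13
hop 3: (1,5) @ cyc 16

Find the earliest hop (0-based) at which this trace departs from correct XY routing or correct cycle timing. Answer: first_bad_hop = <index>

first_bad_hop = 2

[1] (+1,+0) / 4c ⇒ ok
[2] (+0,+1) / 5c ⇒ BAD: Δcyc=5≠L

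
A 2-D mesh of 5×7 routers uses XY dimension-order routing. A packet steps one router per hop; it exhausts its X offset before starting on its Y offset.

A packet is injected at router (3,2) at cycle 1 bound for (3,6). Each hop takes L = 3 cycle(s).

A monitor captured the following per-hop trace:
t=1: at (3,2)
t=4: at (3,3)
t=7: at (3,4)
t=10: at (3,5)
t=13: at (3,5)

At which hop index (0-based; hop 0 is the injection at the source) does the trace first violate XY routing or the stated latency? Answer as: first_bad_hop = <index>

check 1→ d=(0,1) cyc+3: ok
check 2→ d=(0,1) cyc+3: ok
check 3→ d=(0,1) cyc+3: ok
check 4→ d=(0,0) cyc+3: BAD: non-unit step

first_bad_hop = 4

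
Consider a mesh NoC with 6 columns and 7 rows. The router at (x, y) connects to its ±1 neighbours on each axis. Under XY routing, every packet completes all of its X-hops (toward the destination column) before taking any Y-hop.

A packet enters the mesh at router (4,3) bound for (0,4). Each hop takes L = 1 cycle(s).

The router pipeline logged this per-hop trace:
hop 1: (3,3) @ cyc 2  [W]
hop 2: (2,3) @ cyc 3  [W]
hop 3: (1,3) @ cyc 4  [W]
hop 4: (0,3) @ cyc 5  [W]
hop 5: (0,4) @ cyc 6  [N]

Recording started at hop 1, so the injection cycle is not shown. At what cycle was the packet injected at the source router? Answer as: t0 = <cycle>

cyc[1] = 2 and cyc[k] = t0 + k·L for every k.
t0 = cyc[1] − L = 2 − 1 = 1.

t0 = 1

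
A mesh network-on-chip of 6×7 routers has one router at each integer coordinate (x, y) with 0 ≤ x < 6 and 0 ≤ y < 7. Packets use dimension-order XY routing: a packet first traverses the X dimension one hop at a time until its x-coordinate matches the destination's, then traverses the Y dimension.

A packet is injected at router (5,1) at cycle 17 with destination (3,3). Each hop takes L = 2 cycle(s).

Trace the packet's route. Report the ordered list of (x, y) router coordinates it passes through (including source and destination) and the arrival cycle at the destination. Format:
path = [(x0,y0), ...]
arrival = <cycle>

path = [(5,1), (4,1), (3,1), (3,2), (3,3)]
arrival = 25

hop 0: (5,1) @ cyc 17
hop 1: (4,1) @ cyc 19  [W]
hop 2: (3,1) @ cyc 21  [W]
hop 3: (3,2) @ cyc 23  [N]
hop 4: (3,3) @ cyc 25  [N]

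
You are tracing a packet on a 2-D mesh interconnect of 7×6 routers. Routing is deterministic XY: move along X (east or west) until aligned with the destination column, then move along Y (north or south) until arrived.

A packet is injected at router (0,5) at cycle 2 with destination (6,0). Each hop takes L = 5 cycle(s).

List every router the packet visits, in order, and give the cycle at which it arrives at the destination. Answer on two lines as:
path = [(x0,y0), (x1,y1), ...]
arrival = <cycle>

path = [(0,5), (1,5), (2,5), (3,5), (4,5), (5,5), (6,5), (6,4), (6,3), (6,2), (6,1), (6,0)]
arrival = 57

t=2: at (0,5)
t=7: at (1,5) after E
t=12: at (2,5) after E
t=17: at (3,5) after E
t=22: at (4,5) after E
t=27: at (5,5) after E
t=32: at (6,5) after E
t=37: at (6,4) after S
t=42: at (6,3) after S
t=47: at (6,2) after S
t=52: at (6,1) after S
t=57: at (6,0) after S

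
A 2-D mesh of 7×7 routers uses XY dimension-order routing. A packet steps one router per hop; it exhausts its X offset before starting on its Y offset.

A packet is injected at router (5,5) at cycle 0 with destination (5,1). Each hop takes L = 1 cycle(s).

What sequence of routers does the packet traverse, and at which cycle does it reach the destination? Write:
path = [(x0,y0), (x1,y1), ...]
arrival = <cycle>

hop 0: (5,5) @ cyc 0
hop 1: (5,4) @ cyc 1  [S]
hop 2: (5,3) @ cyc 2  [S]
hop 3: (5,2) @ cyc 3  [S]
hop 4: (5,1) @ cyc 4  [S]

path = [(5,5), (5,4), (5,3), (5,2), (5,1)]
arrival = 4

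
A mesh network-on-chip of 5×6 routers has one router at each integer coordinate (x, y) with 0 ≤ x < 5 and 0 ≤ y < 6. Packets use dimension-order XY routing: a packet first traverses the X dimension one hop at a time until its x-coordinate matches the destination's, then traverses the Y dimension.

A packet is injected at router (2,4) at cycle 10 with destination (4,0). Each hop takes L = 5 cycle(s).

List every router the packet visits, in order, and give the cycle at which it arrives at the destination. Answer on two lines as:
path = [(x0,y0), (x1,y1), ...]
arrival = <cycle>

[0] x=2 y=4 t=10
[1] x=3 y=4 t=15 →E
[2] x=4 y=4 t=20 →E
[3] x=4 y=3 t=25 →S
[4] x=4 y=2 t=30 →S
[5] x=4 y=1 t=35 →S
[6] x=4 y=0 t=40 →S

path = [(2,4), (3,4), (4,4), (4,3), (4,2), (4,1), (4,0)]
arrival = 40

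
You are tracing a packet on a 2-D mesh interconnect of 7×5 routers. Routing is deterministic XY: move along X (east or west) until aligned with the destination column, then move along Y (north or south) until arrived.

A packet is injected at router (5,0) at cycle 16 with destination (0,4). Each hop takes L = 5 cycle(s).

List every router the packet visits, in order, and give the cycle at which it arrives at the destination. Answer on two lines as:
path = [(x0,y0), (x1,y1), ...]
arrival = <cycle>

path = [(5,0), (4,0), (3,0), (2,0), (1,0), (0,0), (0,1), (0,2), (0,3), (0,4)]
arrival = 61

src (5,0)  cyc=16
W→(4,0)  cyc=21
W→(3,0)  cyc=26
W→(2,0)  cyc=31
W→(1,0)  cyc=36
W→(0,0)  cyc=41
N→(0,1)  cyc=46
N→(0,2)  cyc=51
N→(0,3)  cyc=56
N→(0,4)  cyc=61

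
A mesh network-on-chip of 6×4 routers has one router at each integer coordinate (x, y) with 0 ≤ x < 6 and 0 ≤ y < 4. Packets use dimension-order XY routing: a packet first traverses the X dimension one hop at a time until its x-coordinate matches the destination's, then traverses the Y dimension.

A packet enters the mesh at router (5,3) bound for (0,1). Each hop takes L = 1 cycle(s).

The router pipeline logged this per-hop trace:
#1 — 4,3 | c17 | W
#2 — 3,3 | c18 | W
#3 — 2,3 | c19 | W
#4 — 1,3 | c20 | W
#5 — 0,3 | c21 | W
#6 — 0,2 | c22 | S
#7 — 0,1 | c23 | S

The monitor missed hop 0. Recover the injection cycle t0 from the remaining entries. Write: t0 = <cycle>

t0 = 16

The first recorded entry is hop 1 at cycle 17.
So t0 = 17 − 1·1 = 16.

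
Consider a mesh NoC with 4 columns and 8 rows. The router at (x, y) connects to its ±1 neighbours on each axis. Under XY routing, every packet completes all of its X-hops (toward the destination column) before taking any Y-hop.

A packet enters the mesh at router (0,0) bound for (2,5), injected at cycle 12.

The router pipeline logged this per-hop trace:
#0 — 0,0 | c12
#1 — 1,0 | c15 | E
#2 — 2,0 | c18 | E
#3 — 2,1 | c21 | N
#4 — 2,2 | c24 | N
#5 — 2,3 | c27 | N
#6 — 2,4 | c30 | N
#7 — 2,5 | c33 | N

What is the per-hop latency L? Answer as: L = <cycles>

From hop 0 (12) to hop 1 (15): +3 cycles.
Each hop adds L, hence L = 3.

L = 3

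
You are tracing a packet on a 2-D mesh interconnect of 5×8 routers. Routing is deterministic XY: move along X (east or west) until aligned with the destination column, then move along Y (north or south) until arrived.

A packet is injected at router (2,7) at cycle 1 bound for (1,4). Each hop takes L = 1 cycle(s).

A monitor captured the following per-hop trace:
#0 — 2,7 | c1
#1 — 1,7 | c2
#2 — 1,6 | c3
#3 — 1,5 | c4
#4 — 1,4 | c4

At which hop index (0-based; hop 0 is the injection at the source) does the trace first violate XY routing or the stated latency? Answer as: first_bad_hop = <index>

first_bad_hop = 4

check 1→ d=(-1,0) cyc+1: ok
check 2→ d=(0,-1) cyc+1: ok
check 3→ d=(0,-1) cyc+1: ok
check 4→ d=(0,-1) cyc+0: BAD: Δcyc=0≠L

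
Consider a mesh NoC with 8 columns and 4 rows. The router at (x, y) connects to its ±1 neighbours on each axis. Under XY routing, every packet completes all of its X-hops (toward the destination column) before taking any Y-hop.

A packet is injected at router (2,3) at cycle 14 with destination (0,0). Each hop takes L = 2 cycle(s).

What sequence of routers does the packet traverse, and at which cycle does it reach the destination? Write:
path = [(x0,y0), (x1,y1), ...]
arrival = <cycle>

path = [(2,3), (1,3), (0,3), (0,2), (0,1), (0,0)]
arrival = 24

[0] x=2 y=3 t=14
[1] x=1 y=3 t=16 →W
[2] x=0 y=3 t=18 →W
[3] x=0 y=2 t=20 →S
[4] x=0 y=1 t=22 →S
[5] x=0 y=0 t=24 →S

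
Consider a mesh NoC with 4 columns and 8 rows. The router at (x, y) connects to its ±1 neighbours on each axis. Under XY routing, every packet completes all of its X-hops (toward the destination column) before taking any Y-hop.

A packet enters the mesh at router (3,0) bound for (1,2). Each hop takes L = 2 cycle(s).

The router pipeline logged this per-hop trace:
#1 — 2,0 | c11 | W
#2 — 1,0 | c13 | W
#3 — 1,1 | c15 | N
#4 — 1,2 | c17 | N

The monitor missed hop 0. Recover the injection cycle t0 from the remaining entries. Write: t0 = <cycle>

Hop 1 reached at cycle 11; hop k is at t0 + k·L.
Subtract one hop: t0 = 11 − 2 = 9.

t0 = 9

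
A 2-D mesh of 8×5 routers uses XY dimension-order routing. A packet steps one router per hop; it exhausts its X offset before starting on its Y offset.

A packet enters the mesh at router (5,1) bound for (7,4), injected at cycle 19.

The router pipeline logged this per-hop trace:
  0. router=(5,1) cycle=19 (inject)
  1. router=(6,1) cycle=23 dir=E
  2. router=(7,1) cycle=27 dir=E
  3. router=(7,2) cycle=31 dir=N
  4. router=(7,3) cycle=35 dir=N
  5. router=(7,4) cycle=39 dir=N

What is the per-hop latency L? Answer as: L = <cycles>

L = 4

Between hops 0 and 1 the cycle counter advances 23 − 19 = 4.
Per-hop latency L = Δcyc = 4.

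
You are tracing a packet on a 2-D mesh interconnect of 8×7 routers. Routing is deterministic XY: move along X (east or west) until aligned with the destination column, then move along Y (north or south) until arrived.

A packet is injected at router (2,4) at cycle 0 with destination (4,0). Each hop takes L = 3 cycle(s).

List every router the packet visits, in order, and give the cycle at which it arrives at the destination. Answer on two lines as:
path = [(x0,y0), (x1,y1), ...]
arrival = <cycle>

path = [(2,4), (3,4), (4,4), (4,3), (4,2), (4,1), (4,0)]
arrival = 18

[0] x=2 y=4 t=0
[1] x=3 y=4 t=3 →E
[2] x=4 y=4 t=6 →E
[3] x=4 y=3 t=9 →S
[4] x=4 y=2 t=12 →S
[5] x=4 y=1 t=15 →S
[6] x=4 y=0 t=18 →S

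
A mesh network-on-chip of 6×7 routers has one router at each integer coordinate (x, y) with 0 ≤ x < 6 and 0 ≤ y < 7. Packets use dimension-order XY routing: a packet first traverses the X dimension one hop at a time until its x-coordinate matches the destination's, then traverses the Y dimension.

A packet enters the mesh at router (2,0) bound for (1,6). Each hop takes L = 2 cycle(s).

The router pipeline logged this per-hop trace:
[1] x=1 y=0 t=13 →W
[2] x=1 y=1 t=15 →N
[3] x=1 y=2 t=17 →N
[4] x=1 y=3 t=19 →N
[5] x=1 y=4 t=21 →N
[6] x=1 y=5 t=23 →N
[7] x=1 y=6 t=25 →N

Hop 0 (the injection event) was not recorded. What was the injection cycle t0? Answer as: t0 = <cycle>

Hop 1 reached at cycle 13; hop k is at t0 + k·L.
So t0 = 13 − 1·2 = 11.

t0 = 11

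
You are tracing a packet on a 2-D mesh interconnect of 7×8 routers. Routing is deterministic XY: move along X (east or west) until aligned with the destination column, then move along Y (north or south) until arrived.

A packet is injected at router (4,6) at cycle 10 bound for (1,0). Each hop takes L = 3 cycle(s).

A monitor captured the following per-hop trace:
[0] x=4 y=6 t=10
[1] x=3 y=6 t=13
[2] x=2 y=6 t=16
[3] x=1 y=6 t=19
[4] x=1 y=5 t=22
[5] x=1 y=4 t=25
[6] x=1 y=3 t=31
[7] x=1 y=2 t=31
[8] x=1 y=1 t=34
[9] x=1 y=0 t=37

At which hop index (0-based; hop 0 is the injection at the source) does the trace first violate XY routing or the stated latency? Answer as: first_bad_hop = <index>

  1: Δx=-1 Δy=+0 Δt=3 [ok]
  2: Δx=-1 Δy=+0 Δt=3 [ok]
  3: Δx=-1 Δy=+0 Δt=3 [ok]
  4: Δx=+0 Δy=-1 Δt=3 [ok]
  5: Δx=+0 Δy=-1 Δt=3 [ok]
  6: Δx=+0 Δy=-1 Δt=6 [BAD: Δcyc=6≠L]

first_bad_hop = 6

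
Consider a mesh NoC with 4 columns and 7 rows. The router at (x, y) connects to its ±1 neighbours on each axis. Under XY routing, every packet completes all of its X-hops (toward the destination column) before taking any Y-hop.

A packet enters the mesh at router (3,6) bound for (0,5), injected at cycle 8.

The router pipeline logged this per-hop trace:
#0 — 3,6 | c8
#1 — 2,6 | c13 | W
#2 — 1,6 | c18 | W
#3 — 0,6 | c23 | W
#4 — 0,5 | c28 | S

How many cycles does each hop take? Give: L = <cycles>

From hop 0 (8) to hop 1 (13): +5 cycles.
One hop costs L cycles, so L = 5.

L = 5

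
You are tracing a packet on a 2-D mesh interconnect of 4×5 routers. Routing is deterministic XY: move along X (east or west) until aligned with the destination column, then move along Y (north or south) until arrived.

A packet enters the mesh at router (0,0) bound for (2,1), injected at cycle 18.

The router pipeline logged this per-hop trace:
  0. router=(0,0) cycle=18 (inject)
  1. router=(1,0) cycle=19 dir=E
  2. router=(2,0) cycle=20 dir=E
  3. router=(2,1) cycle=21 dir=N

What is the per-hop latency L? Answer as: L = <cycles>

Δcyc across hop 0→1: 19 − 18 = 1.
Per-hop latency L = Δcyc = 1.

L = 1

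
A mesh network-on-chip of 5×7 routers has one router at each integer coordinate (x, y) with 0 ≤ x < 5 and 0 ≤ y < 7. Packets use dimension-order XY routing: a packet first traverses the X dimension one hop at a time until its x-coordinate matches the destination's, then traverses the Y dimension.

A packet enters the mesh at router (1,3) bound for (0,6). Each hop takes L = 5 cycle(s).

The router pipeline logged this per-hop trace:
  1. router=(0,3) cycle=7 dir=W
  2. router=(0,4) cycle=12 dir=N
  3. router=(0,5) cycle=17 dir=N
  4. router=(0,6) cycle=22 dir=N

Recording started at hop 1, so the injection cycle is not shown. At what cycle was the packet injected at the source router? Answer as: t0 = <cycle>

cyc[1] = 7 and cyc[k] = t0 + k·L for every k.
Therefore t0 = 7 − L = 2.

t0 = 2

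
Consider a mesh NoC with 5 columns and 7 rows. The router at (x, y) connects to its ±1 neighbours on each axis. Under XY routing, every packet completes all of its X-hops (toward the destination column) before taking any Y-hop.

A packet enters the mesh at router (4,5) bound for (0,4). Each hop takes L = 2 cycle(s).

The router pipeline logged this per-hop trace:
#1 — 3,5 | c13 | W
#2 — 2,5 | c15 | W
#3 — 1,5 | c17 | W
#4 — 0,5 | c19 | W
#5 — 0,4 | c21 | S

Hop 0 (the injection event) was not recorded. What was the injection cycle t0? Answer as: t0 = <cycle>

cyc[1] = 13 and cyc[k] = t0 + k·L for every k.
Subtract one hop: t0 = 13 − 2 = 11.

t0 = 11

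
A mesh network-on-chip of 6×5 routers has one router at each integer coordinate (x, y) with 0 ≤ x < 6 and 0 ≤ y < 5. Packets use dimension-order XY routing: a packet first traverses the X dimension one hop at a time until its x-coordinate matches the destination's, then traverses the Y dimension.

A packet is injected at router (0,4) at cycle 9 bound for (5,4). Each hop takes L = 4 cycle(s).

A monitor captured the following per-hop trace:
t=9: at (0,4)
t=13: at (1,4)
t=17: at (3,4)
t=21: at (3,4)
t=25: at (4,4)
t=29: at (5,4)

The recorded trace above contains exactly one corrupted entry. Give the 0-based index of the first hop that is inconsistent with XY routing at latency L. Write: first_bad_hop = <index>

hop 1: step (+1,+0), +4 cyc — ok
hop 2: step (+2,+0), +4 cyc — BAD: non-unit step

first_bad_hop = 2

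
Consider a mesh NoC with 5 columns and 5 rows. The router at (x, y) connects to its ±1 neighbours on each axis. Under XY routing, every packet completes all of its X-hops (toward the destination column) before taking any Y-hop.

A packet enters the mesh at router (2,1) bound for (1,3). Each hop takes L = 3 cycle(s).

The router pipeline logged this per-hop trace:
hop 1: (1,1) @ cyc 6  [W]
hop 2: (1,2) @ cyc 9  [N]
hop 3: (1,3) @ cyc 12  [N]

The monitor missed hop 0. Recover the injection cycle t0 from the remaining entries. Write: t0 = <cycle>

Hop 1 reached at cycle 6; hop k is at t0 + k·L.
Therefore t0 = 6 − L = 3.

t0 = 3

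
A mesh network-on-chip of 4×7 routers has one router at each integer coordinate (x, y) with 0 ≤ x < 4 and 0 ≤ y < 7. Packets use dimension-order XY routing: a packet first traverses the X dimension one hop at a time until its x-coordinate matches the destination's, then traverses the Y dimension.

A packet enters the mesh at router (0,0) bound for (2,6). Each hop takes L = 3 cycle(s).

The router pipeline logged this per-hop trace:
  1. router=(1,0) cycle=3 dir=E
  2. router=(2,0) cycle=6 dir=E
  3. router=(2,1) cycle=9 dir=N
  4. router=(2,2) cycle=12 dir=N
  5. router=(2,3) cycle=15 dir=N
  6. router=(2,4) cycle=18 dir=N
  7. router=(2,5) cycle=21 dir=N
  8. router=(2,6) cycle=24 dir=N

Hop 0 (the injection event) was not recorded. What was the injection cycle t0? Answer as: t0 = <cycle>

t0 = 0

The first recorded entry is hop 1 at cycle 3.
Subtract one hop: t0 = 3 − 3 = 0.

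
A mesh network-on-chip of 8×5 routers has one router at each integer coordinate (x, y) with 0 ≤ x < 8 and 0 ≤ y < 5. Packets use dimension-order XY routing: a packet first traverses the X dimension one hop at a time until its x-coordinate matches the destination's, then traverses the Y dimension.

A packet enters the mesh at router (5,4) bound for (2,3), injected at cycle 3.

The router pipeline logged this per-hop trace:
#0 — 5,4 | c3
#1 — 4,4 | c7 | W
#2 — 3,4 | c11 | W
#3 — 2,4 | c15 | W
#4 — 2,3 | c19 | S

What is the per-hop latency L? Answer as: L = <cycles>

From hop 0 (3) to hop 1 (7): +4 cycles.
One hop costs L cycles, so L = 4.

L = 4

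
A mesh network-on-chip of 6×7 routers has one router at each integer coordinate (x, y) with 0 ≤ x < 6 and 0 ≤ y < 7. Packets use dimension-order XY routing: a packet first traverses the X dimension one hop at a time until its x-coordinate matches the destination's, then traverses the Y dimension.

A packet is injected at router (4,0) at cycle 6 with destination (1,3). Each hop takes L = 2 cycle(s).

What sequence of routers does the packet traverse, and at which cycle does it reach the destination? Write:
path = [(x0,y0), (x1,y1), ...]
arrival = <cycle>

[0] x=4 y=0 t=6
[1] x=3 y=0 t=8 →W
[2] x=2 y=0 t=10 →W
[3] x=1 y=0 t=12 →W
[4] x=1 y=1 t=14 →N
[5] x=1 y=2 t=16 →N
[6] x=1 y=3 t=18 →N

path = [(4,0), (3,0), (2,0), (1,0), (1,1), (1,2), (1,3)]
arrival = 18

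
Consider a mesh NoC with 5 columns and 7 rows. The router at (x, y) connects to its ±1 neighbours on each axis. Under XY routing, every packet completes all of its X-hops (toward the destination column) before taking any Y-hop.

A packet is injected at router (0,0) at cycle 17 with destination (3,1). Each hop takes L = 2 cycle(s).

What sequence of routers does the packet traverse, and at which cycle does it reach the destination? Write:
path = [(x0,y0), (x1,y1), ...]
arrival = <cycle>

t=17: at (0,0)
t=19: at (1,0) after E
t=21: at (2,0) after E
t=23: at (3,0) after E
t=25: at (3,1) after N

path = [(0,0), (1,0), (2,0), (3,0), (3,1)]
arrival = 25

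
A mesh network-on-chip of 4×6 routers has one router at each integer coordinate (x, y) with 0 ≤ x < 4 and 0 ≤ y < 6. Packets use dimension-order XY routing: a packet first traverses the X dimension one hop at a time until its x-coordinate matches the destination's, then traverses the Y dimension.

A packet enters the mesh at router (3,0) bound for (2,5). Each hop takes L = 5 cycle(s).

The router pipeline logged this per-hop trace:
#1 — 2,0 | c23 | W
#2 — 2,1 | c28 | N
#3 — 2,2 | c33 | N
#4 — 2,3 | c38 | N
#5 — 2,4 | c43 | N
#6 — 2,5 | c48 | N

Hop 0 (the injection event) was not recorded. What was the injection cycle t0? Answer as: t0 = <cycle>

The first recorded entry is hop 1 at cycle 23.
Therefore t0 = 23 − L = 18.

t0 = 18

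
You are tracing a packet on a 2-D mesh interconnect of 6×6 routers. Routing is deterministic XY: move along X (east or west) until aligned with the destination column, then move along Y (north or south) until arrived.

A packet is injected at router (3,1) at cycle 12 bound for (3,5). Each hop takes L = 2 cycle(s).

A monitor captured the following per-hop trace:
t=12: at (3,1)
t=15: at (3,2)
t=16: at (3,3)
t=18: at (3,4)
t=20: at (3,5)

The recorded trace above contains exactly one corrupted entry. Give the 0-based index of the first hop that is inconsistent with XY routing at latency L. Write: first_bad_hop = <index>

first_bad_hop = 1

check 1→ d=(0,1) cyc+3: BAD: Δcyc=3≠L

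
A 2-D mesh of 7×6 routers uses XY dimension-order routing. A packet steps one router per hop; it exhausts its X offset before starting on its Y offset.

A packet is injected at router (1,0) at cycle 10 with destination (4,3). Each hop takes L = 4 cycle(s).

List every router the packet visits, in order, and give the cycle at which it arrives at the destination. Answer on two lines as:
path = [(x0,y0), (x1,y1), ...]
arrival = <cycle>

path = [(1,0), (2,0), (3,0), (4,0), (4,1), (4,2), (4,3)]
arrival = 34

hop 0: (1,0) @ cyc 10
hop 1: (2,0) @ cyc 14  [E]
hop 2: (3,0) @ cyc 18  [E]
hop 3: (4,0) @ cyc 22  [E]
hop 4: (4,1) @ cyc 26  [N]
hop 5: (4,2) @ cyc 30  [N]
hop 6: (4,3) @ cyc 34  [N]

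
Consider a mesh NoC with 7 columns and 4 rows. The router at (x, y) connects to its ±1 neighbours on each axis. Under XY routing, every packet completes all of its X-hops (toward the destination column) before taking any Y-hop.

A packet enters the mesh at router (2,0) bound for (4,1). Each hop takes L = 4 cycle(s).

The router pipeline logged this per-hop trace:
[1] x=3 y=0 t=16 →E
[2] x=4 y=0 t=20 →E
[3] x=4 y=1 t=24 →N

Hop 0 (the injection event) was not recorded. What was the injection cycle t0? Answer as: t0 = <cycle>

At hop 1 the cycle is 16; in general cyc_k = t0 + kL.
So t0 = 16 − 1·4 = 12.

t0 = 12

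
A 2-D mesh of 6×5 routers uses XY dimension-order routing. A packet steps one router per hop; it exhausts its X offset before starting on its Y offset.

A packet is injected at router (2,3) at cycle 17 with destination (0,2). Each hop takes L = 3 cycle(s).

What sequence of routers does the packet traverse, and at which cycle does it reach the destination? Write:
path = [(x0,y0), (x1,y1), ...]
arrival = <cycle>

#0 — 2,3 | c17
#1 — 1,3 | c20 | W
#2 — 0,3 | c23 | W
#3 — 0,2 | c26 | S

path = [(2,3), (1,3), (0,3), (0,2)]
arrival = 26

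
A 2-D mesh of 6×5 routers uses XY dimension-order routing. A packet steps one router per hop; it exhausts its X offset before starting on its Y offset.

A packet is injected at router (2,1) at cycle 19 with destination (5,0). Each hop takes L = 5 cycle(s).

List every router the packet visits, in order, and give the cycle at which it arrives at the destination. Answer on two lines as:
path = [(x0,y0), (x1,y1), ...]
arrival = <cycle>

path = [(2,1), (3,1), (4,1), (5,1), (5,0)]
arrival = 39

#0 — 2,1 | c19
#1 — 3,1 | c24 | E
#2 — 4,1 | c29 | E
#3 — 5,1 | c34 | E
#4 — 5,0 | c39 | S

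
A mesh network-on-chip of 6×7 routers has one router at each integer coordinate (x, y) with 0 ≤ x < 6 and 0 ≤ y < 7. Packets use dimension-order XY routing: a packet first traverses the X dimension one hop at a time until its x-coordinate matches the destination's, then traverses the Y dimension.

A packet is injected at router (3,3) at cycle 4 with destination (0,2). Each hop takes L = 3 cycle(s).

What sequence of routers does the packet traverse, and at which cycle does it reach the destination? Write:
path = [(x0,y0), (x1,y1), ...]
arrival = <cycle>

path = [(3,3), (2,3), (1,3), (0,3), (0,2)]
arrival = 16

src (3,3)  cyc=4
W→(2,3)  cyc=7
W→(1,3)  cyc=10
W→(0,3)  cyc=13
S→(0,2)  cyc=16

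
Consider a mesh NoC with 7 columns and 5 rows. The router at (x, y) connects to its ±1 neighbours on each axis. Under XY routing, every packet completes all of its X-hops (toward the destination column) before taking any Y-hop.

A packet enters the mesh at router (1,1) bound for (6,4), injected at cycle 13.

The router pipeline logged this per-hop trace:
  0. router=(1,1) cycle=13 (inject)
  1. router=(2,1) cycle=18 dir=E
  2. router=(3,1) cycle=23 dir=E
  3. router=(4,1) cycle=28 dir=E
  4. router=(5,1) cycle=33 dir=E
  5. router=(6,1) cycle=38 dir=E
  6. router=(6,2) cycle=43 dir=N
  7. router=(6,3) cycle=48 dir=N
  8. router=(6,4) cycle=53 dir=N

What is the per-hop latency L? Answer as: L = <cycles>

Between hops 0 and 1 the cycle counter advances 18 − 13 = 5.
One hop costs L cycles, so L = 5.

L = 5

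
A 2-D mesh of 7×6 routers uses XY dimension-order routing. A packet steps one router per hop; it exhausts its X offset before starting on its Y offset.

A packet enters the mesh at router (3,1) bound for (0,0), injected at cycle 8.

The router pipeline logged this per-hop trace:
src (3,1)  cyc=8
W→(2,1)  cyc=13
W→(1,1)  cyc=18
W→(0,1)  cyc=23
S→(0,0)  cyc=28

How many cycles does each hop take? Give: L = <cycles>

L = 5

Between hops 0 and 1 the cycle counter advances 13 − 8 = 5.
Each hop adds L, hence L = 5.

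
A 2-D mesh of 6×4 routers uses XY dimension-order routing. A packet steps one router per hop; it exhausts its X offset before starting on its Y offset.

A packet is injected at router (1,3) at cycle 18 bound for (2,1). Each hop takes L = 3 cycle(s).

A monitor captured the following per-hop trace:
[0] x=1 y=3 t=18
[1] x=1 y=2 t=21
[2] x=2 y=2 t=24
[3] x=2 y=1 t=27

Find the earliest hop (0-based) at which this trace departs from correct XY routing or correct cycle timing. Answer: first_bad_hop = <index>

check 1→ d=(0,-1) cyc+3: BAD: Y-move but x=1≠2

first_bad_hop = 1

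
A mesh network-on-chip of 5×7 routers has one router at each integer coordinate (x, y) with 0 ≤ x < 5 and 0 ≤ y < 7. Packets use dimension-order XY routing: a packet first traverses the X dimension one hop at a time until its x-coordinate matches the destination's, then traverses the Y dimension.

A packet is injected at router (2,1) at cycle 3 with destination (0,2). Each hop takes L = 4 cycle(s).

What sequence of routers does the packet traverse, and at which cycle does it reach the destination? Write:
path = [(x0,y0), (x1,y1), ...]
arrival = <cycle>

  0. router=(2,1) cycle=3 (inject)
  1. router=(1,1) cycle=7 dir=W
  2. router=(0,1) cycle=11 dir=W
  3. router=(0,2) cycle=15 dir=N

path = [(2,1), (1,1), (0,1), (0,2)]
arrival = 15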